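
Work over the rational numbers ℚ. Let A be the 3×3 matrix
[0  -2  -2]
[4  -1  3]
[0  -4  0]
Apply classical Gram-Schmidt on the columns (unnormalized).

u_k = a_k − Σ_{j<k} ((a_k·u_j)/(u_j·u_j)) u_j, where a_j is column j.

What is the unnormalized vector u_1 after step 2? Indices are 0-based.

u_1 = (-2, 0, -4)

Step 1: u_0 = a_0 = (0, 4, 0).
Step 2: u_1 = a_1 − (-1/4)·u_0 = (-2, 0, -4).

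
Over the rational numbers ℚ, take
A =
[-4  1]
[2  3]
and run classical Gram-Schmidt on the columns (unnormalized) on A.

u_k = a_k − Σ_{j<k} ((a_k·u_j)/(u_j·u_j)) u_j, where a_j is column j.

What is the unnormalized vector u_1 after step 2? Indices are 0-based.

Step 1: u_0 = a_0 = (-4, 2).
Step 2: u_1 = a_1 − (1/10)·u_0 = (7/5, 14/5).

u_1 = (7/5, 14/5)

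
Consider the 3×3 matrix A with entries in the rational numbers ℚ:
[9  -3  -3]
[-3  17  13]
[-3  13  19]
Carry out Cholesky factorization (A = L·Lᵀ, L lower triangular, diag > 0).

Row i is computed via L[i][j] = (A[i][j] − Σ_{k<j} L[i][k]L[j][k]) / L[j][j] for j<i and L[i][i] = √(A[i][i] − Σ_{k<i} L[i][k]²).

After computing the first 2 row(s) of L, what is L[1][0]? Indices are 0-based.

L[1][0] = -1

Step 1: L[0][0] = √(9) = 3.
  L[1][0] = (-3) / L[0][0] = -1.
Step 2: L[1][1] = √(16) = 4.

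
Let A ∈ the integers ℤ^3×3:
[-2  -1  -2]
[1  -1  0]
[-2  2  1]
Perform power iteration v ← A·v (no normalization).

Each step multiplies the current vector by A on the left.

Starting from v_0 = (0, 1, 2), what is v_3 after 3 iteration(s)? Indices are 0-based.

v_0 = (0, 1, 2).
v_1 = A·v_0 = (-5, -1, 4).
v_2 = A·v_1 = (3, -4, 12).
v_3 = A·v_2 = (-26, 7, -2).

v_3 = (-26, 7, -2)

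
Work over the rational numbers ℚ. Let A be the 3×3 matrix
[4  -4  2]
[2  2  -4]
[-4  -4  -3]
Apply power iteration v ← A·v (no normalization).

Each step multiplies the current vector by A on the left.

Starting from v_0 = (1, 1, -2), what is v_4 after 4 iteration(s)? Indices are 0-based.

v_4 = (-1236, -1824, 854)

v_0 = (1, 1, -2).
v_1 = A·v_0 = (-4, 12, -2).
v_2 = A·v_1 = (-68, 24, -26).
v_3 = A·v_2 = (-420, 16, 254).
v_4 = A·v_3 = (-1236, -1824, 854).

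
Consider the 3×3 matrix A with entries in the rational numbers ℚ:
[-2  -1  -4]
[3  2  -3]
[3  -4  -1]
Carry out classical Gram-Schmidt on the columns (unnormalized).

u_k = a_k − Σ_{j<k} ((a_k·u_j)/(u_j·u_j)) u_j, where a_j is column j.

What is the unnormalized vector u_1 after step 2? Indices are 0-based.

u_1 = (-15/11, 28/11, -38/11)

Step 1: u_0 = a_0 = (-2, 3, 3).
Step 2: u_1 = a_1 − (-2/11)·u_0 = (-15/11, 28/11, -38/11).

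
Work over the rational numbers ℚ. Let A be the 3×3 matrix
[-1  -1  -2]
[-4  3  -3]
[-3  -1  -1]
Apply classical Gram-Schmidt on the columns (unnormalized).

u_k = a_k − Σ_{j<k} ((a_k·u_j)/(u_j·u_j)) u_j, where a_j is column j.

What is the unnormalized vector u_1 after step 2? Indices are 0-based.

Step 1: u_0 = a_0 = (-1, -4, -3).
Step 2: u_1 = a_1 − (-4/13)·u_0 = (-17/13, 23/13, -25/13).

u_1 = (-17/13, 23/13, -25/13)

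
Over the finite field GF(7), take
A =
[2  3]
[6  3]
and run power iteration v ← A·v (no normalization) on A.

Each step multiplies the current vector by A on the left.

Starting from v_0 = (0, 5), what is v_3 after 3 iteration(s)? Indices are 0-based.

v_0 = (0, 5).
v_1 = A·v_0 = (1, 1).
v_2 = A·v_1 = (5, 2).
v_3 = A·v_2 = (2, 1).

v_3 = (2, 1)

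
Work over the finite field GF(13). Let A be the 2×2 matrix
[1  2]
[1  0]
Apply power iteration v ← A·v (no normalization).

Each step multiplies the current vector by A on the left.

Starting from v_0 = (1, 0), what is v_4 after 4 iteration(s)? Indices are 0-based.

v_4 = (11, 5)

v_0 = (1, 0).
v_1 = A·v_0 = (1, 1).
v_2 = A·v_1 = (3, 1).
v_3 = A·v_2 = (5, 3).
v_4 = A·v_3 = (11, 5).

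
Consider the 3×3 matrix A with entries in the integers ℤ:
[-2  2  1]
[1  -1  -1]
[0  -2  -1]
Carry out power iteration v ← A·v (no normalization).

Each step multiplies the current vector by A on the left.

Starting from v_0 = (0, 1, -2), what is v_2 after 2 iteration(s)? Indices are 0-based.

v_2 = (2, -1, -2)

v_0 = (0, 1, -2).
v_1 = A·v_0 = (0, 1, 0).
v_2 = A·v_1 = (2, -1, -2).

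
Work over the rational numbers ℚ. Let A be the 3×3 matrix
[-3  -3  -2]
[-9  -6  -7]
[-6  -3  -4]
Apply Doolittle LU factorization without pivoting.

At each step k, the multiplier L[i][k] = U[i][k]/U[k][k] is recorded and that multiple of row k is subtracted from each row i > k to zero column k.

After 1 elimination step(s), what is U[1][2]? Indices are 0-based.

U[1][2] = -1

k=0: U[0][0]=-3
  eliminate (1,0): mult=3, new row 1: (0, 3, -1); set L[1][0]=3
  eliminate (2,0): mult=2, new row 2: (0, 3, 0); set L[2][0]=2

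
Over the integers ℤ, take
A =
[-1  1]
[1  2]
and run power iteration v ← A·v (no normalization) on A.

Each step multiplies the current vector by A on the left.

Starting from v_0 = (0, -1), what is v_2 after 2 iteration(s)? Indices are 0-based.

v_2 = (-1, -5)

v_0 = (0, -1).
v_1 = A·v_0 = (-1, -2).
v_2 = A·v_1 = (-1, -5).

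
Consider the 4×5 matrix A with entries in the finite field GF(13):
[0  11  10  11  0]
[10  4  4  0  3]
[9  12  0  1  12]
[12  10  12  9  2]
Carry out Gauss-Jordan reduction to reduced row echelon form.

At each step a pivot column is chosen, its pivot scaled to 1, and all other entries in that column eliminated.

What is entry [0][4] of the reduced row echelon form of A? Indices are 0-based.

M[0][4] = 9

step 1: exchange rows 0,1
step 1: normalize row 0 (÷10) = (1, 3, 3, 0, 12)
  row 2: subtract 9×row0 = (0, 11, 12, 1, 8)
  row 3: subtract 12×row0 = (0, 0, 2, 9, 1)
step 2: normalize row 1 (÷11) = (0, 1, 8, 1, 0)
  row 0: subtract 3×row1 = (1, 0, 5, 10, 12)
  row 2: subtract 11×row1 = (0, 0, 2, 3, 8)
step 3: normalize row 2 (÷2) = (0, 0, 1, 8, 4)
  row 0: subtract 5×row2 = (1, 0, 0, 9, 5)
  row 1: subtract 8×row2 = (0, 1, 0, 2, 7)
  row 3: subtract 2×row2 = (0, 0, 0, 6, 6)
step 4: normalize row 3 (÷6) = (0, 0, 0, 1, 1)
  row 0: subtract 9×row3 = (1, 0, 0, 0, 9)
  row 1: subtract 2×row3 = (0, 1, 0, 0, 5)
  row 2: subtract 8×row3 = (0, 0, 1, 0, 9)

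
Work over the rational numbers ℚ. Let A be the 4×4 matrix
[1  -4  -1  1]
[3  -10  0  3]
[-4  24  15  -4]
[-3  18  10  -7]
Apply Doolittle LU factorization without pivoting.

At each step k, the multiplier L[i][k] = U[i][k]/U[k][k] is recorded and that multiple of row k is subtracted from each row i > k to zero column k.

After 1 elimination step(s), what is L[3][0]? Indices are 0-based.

L[3][0] = -3

[col 0] pivot 1
  R1 -= 3*R0 → (0, 2, 3, 0)  (L[1][0] := 3)
  R2 -= -4*R0 → (0, 8, 11, 0)  (L[2][0] := -4)
  R3 -= -3*R0 → (0, 6, 7, -4)  (L[3][0] := -3)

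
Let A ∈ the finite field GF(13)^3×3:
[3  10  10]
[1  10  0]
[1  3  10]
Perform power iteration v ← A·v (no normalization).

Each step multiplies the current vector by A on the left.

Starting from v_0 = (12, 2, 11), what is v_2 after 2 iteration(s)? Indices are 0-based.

v_2 = (5, 5, 8)

v_0 = (12, 2, 11).
v_1 = A·v_0 = (10, 6, 11).
v_2 = A·v_1 = (5, 5, 8).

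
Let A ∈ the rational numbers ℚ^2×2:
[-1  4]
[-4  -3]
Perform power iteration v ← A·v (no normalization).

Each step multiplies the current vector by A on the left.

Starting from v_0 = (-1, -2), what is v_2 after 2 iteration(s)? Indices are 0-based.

v_2 = (47, -2)

v_0 = (-1, -2).
v_1 = A·v_0 = (-7, 10).
v_2 = A·v_1 = (47, -2).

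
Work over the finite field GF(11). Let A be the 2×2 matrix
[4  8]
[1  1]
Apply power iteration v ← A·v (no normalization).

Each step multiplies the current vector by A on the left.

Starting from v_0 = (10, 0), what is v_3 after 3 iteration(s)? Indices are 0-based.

v_0 = (10, 0).
v_1 = A·v_0 = (7, 10).
v_2 = A·v_1 = (9, 6).
v_3 = A·v_2 = (7, 4).

v_3 = (7, 4)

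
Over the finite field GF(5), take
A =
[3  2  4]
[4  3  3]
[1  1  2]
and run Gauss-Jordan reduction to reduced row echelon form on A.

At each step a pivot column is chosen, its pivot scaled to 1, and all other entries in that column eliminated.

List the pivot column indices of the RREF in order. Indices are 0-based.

step 1: normalize row 0 (÷3) = (1, 4, 3)
  row 1: subtract 4×row0 = (0, 2, 1)
  row 2: subtract 1×row0 = (0, 2, 4)
step 2: normalize row 1 (÷2) = (0, 1, 3)
  row 0: subtract 4×row1 = (1, 0, 1)
  row 2: subtract 2×row1 = (0, 0, 3)
step 3: normalize row 2 (÷3) = (0, 0, 1)
  row 0: subtract 1×row2 = (1, 0, 0)
  row 1: subtract 3×row2 = (0, 1, 0)

pivot columns: 0, 1, 2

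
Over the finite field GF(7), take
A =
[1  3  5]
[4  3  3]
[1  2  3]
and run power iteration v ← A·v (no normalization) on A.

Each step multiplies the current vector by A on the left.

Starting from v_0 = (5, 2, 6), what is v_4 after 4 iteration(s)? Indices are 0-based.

v_0 = (5, 2, 6).
v_1 = A·v_0 = (6, 2, 6).
v_2 = A·v_1 = (0, 6, 0).
v_3 = A·v_2 = (4, 4, 5).
v_4 = A·v_3 = (6, 1, 6).

v_4 = (6, 1, 6)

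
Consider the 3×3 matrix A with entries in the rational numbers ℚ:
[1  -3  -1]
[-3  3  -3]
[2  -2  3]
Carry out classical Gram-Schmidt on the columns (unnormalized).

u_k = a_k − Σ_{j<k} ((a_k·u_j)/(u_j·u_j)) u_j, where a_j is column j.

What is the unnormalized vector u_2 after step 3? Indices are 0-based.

Step 1: u_0 = a_0 = (1, -3, 2).
Step 2: u_1 = a_1 − (-8/7)·u_0 = (-13/7, -3/7, 2/7).
Step 3: u_2 = a_2 − (1)·u_0 − (14/13)·u_1 = (0, 6/13, 9/13).

u_2 = (0, 6/13, 9/13)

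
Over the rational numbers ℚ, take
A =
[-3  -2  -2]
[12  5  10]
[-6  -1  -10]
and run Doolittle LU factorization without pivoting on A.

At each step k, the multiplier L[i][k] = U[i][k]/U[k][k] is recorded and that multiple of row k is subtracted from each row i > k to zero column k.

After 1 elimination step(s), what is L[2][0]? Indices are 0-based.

L[2][0] = 2

k=0: U[0][0]=-3
  eliminate (1,0): mult=-4, new row 1: (0, -3, 2); set L[1][0]=-4
  eliminate (2,0): mult=2, new row 2: (0, 3, -6); set L[2][0]=2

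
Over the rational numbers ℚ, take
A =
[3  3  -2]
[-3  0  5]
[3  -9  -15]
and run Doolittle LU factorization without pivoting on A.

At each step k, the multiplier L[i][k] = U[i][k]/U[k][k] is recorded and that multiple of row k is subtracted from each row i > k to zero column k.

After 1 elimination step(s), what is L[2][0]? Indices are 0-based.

L[2][0] = 1

Step 1: pivot at (0,0) is 3.
  row1 ← row1 − (-1)·row0  ⇒  L[1][0]=-1, U row1=(0, 3, 3)
  row2 ← row2 − (1)·row0  ⇒  L[2][0]=1, U row2=(0, -12, -13)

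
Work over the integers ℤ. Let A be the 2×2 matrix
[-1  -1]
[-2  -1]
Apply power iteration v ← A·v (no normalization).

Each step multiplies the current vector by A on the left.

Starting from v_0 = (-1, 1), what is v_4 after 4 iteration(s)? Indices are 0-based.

v_4 = (-5, -7)

v_0 = (-1, 1).
v_1 = A·v_0 = (0, 1).
v_2 = A·v_1 = (-1, -1).
v_3 = A·v_2 = (2, 3).
v_4 = A·v_3 = (-5, -7).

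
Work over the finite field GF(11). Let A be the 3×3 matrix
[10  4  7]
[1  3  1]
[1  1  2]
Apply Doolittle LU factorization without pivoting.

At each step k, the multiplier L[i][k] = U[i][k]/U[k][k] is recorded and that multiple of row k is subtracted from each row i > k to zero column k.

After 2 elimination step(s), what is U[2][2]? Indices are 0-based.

k=0: U[0][0]=10
  eliminate (1,0): mult=10, new row 1: (0, 7, 8); set L[1][0]=10
  eliminate (2,0): mult=10, new row 2: (0, 5, 9); set L[2][0]=10
k=1: U[1][1]=7
  eliminate (2,1): mult=7, new row 2: (0, 0, 8); set L[2][1]=7

U[2][2] = 8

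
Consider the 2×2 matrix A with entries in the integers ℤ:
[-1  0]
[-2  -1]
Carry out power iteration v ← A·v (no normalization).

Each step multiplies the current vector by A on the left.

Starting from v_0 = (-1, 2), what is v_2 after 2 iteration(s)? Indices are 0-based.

v_0 = (-1, 2).
v_1 = A·v_0 = (1, 0).
v_2 = A·v_1 = (-1, -2).

v_2 = (-1, -2)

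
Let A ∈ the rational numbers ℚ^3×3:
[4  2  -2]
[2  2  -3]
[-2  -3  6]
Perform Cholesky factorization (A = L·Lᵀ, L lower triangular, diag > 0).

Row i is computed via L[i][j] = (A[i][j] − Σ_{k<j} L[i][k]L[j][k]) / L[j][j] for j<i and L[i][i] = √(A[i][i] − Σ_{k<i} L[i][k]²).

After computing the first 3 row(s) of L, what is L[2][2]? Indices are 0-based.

L[2][2] = 1

Step 1: L[0][0] = √(4) = 2.
  L[1][0] = (2) / L[0][0] = 1.
Step 2: L[1][1] = √(1) = 1.
  L[2][0] = (-2) / L[0][0] = -1.
  L[2][1] = (-2) / L[1][1] = -2.
Step 3: L[2][2] = √(1) = 1.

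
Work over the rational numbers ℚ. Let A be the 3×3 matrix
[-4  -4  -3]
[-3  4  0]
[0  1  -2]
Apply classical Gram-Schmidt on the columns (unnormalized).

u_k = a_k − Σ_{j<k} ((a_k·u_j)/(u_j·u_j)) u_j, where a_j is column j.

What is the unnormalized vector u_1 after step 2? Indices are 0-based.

u_1 = (-84/25, 112/25, 1)

Step 1: u_0 = a_0 = (-4, -3, 0).
Step 2: u_1 = a_1 − (4/25)·u_0 = (-84/25, 112/25, 1).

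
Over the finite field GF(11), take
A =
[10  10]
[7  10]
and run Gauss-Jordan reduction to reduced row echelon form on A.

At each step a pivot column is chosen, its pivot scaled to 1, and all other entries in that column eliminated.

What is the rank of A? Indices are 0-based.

rank = 2

[1] R0 /= 10  ⇒  (1, 1)
     R1 -= 7·R0  ⇒  (0, 3)
[2] R1 /= 3  ⇒  (0, 1)
     R0 -= 1·R1  ⇒  (1, 0)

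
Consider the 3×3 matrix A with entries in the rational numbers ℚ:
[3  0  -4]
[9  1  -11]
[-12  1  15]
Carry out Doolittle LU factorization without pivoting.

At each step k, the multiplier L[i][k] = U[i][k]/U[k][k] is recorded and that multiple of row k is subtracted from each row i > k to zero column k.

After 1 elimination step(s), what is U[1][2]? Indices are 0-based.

Step 1: pivot at (0,0) is 3.
  row1 ← row1 − (3)·row0  ⇒  L[1][0]=3, U row1=(0, 1, 1)
  row2 ← row2 − (-4)·row0  ⇒  L[2][0]=-4, U row2=(0, 1, -1)

U[1][2] = 1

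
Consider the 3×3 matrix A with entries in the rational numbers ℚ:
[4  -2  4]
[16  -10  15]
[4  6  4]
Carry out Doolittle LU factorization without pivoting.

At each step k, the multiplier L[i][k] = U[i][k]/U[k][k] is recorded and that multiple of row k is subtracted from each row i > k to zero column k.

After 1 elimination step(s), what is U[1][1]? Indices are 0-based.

U[1][1] = -2

Step 1: pivot at (0,0) is 4.
  row1 ← row1 − (4)·row0  ⇒  L[1][0]=4, U row1=(0, -2, -1)
  row2 ← row2 − (1)·row0  ⇒  L[2][0]=1, U row2=(0, 8, 0)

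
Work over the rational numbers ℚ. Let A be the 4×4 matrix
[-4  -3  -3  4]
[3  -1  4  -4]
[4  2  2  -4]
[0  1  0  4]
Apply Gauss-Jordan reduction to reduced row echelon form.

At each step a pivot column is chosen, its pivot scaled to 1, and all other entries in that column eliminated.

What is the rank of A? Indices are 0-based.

rank = 4

[1] R0 /= -4  ⇒  (1, 3/4, 3/4, -1)
     R1 -= 3·R0  ⇒  (0, -13/4, 7/4, -1)
     R2 -= 4·R0  ⇒  (0, -1, -1, 0)
[2] R1 /= -13/4  ⇒  (0, 1, -7/13, 4/13)
     R0 -= 3/4·R1  ⇒  (1, 0, 15/13, -16/13)
     R2 -= -1·R1  ⇒  (0, 0, -20/13, 4/13)
     R3 -= 1·R1  ⇒  (0, 0, 7/13, 48/13)
[3] R2 /= -20/13  ⇒  (0, 0, 1, -1/5)
     R0 -= 15/13·R2  ⇒  (1, 0, 0, -1)
     R1 -= -7/13·R2  ⇒  (0, 1, 0, 1/5)
     R3 -= 7/13·R2  ⇒  (0, 0, 0, 19/5)
[4] R3 /= 19/5  ⇒  (0, 0, 0, 1)
     R0 -= -1·R3  ⇒  (1, 0, 0, 0)
     R1 -= 1/5·R3  ⇒  (0, 1, 0, 0)
     R2 -= -1/5·R3  ⇒  (0, 0, 1, 0)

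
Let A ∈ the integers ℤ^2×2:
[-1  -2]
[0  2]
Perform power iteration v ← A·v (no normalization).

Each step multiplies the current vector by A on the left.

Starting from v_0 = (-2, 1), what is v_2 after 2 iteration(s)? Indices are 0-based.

v_0 = (-2, 1).
v_1 = A·v_0 = (0, 2).
v_2 = A·v_1 = (-4, 4).

v_2 = (-4, 4)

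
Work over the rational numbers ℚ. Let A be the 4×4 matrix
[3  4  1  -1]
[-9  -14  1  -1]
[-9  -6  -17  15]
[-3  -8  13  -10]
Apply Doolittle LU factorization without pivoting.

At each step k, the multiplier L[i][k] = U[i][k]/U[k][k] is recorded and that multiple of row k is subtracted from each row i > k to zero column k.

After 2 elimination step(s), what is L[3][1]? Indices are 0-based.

k=0: U[0][0]=3
  eliminate (1,0): mult=-3, new row 1: (0, -2, 4, -4); set L[1][0]=-3
  eliminate (2,0): mult=-3, new row 2: (0, 6, -14, 12); set L[2][0]=-3
  eliminate (3,0): mult=-1, new row 3: (0, -4, 14, -11); set L[3][0]=-1
k=1: U[1][1]=-2
  eliminate (2,1): mult=-3, new row 2: (0, 0, -2, 0); set L[2][1]=-3
  eliminate (3,1): mult=2, new row 3: (0, 0, 6, -3); set L[3][1]=2

L[3][1] = 2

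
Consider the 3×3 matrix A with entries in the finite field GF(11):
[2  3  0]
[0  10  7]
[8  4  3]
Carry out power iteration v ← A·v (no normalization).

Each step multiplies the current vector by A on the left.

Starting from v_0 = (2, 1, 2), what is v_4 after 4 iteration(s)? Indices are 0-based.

v_4 = (5, 1, 0)

v_0 = (2, 1, 2).
v_1 = A·v_0 = (7, 2, 4).
v_2 = A·v_1 = (9, 4, 10).
v_3 = A·v_2 = (8, 0, 8).
v_4 = A·v_3 = (5, 1, 0).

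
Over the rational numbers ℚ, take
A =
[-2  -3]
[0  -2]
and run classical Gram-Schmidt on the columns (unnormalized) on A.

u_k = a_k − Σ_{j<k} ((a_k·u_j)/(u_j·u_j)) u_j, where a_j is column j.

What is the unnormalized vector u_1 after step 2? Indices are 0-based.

u_1 = (0, -2)

Step 1: u_0 = a_0 = (-2, 0).
Step 2: u_1 = a_1 − (3/2)·u_0 = (0, -2).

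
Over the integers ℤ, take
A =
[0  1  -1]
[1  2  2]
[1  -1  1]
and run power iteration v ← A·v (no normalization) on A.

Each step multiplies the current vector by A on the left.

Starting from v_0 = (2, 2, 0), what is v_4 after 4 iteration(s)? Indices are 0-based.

v_4 = (38, 46, -20)

v_0 = (2, 2, 0).
v_1 = A·v_0 = (2, 6, 0).
v_2 = A·v_1 = (6, 14, -4).
v_3 = A·v_2 = (18, 26, -12).
v_4 = A·v_3 = (38, 46, -20).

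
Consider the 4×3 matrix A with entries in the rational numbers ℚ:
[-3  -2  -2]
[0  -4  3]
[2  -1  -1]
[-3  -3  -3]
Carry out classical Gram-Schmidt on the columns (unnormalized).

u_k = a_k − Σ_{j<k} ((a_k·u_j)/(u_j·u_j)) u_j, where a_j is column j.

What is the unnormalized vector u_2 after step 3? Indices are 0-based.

Step 1: u_0 = a_0 = (-3, 0, 2, -3).
Step 2: u_1 = a_1 − (13/22)·u_0 = (-5/22, -4, -24/11, -27/22).
Step 3: u_2 = a_2 − (13/22)·u_0 − (-125/491)·u_1 = (-140/491, 973/491, -1344/491, -756/491).

u_2 = (-140/491, 973/491, -1344/491, -756/491)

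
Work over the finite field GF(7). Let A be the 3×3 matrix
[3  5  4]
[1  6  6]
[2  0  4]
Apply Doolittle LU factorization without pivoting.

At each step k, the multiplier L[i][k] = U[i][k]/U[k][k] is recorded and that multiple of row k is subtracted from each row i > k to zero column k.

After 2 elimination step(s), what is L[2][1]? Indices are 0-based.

[col 0] pivot 3
  R1 -= 5*R0 → (0, 2, 0)  (L[1][0] := 5)
  R2 -= 3*R0 → (0, 6, 6)  (L[2][0] := 3)
[col 1] pivot 2
  R2 -= 3*R1 → (0, 0, 6)  (L[2][1] := 3)

L[2][1] = 3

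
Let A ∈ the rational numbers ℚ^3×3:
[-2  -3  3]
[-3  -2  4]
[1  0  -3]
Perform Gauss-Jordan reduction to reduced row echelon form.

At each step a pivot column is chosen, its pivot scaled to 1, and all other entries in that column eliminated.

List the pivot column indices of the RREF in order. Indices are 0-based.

[1] R0 /= -2  ⇒  (1, 3/2, -3/2)
     R1 -= -3·R0  ⇒  (0, 5/2, -1/2)
     R2 -= 1·R0  ⇒  (0, -3/2, -3/2)
[2] R1 /= 5/2  ⇒  (0, 1, -1/5)
     R0 -= 3/2·R1  ⇒  (1, 0, -6/5)
     R2 -= -3/2·R1  ⇒  (0, 0, -9/5)
[3] R2 /= -9/5  ⇒  (0, 0, 1)
     R0 -= -6/5·R2  ⇒  (1, 0, 0)
     R1 -= -1/5·R2  ⇒  (0, 1, 0)

pivot columns: 0, 1, 2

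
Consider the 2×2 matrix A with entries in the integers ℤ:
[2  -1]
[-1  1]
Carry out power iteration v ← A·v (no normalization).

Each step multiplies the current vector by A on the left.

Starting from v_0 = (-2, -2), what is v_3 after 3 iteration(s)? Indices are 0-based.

v_3 = (-10, 6)

v_0 = (-2, -2).
v_1 = A·v_0 = (-2, 0).
v_2 = A·v_1 = (-4, 2).
v_3 = A·v_2 = (-10, 6).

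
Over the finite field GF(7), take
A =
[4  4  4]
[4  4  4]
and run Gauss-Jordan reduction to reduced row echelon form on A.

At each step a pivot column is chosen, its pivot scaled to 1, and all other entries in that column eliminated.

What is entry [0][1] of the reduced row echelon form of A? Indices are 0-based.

step 1: normalize row 0 (÷4) = (1, 1, 1)
  row 1: subtract 4×row0 = (0, 0, 0)
skip col 1 (zero from row 1)
skip col 2 (zero from row 1)

M[0][1] = 1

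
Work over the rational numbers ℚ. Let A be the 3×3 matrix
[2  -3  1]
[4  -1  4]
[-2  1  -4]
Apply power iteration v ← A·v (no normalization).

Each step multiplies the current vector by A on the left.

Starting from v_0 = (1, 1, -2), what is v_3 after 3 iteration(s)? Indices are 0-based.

v_0 = (1, 1, -2).
v_1 = A·v_0 = (-3, -5, 7).
v_2 = A·v_1 = (16, 21, -27).
v_3 = A·v_2 = (-58, -65, 97).

v_3 = (-58, -65, 97)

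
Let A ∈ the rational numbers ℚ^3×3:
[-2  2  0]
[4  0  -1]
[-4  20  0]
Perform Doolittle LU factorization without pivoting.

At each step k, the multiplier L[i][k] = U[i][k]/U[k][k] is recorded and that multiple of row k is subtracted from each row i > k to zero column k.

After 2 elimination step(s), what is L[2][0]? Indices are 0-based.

[col 0] pivot -2
  R1 -= -2*R0 → (0, 4, -1)  (L[1][0] := -2)
  R2 -= 2*R0 → (0, 16, 0)  (L[2][0] := 2)
[col 1] pivot 4
  R2 -= 4*R1 → (0, 0, 4)  (L[2][1] := 4)

L[2][0] = 2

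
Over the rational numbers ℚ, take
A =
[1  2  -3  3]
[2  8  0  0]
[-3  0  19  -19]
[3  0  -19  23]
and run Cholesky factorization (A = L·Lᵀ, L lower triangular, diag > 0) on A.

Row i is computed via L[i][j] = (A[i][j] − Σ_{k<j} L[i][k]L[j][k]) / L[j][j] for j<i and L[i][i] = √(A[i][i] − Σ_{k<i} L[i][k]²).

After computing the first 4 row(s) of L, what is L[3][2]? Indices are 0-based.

Step 1: L[0][0] = √(1) = 1.
  L[1][0] = (2) / L[0][0] = 2.
Step 2: L[1][1] = √(4) = 2.
  L[2][0] = (-3) / L[0][0] = -3.
  L[2][1] = (6) / L[1][1] = 3.
Step 3: L[2][2] = √(1) = 1.
  L[3][0] = (3) / L[0][0] = 3.
  L[3][1] = (-6) / L[1][1] = -3.
  L[3][2] = (-1) / L[2][2] = -1.
Step 4: L[3][3] = √(4) = 2.

L[3][2] = -1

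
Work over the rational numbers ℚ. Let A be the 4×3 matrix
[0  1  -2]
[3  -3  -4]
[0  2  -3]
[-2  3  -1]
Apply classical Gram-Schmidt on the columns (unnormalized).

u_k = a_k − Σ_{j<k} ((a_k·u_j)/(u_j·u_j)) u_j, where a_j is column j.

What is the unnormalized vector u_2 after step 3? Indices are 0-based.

Step 1: u_0 = a_0 = (0, 3, 0, -2).
Step 2: u_1 = a_1 − (-15/13)·u_0 = (1, 6/13, 2, 9/13).
Step 3: u_2 = a_2 − (-10/13)·u_0 − (-137/74)·u_1 = (-11/74, -31/37, 26/37, -93/74).

u_2 = (-11/74, -31/37, 26/37, -93/74)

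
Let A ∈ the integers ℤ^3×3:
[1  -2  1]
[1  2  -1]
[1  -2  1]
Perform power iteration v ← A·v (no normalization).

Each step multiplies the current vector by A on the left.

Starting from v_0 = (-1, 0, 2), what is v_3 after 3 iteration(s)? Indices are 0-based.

v_0 = (-1, 0, 2).
v_1 = A·v_0 = (1, -3, 1).
v_2 = A·v_1 = (8, -6, 8).
v_3 = A·v_2 = (28, -12, 28).

v_3 = (28, -12, 28)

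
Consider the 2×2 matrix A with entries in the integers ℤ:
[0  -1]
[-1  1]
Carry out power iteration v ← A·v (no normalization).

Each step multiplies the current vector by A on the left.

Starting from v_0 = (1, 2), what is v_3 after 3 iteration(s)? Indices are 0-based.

v_3 = (-3, 4)

v_0 = (1, 2).
v_1 = A·v_0 = (-2, 1).
v_2 = A·v_1 = (-1, 3).
v_3 = A·v_2 = (-3, 4).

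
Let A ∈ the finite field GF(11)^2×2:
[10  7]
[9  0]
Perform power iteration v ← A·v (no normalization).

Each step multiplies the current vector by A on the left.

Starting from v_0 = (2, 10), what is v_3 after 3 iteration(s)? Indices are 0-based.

v_0 = (2, 10).
v_1 = A·v_0 = (2, 7).
v_2 = A·v_1 = (3, 7).
v_3 = A·v_2 = (2, 5).

v_3 = (2, 5)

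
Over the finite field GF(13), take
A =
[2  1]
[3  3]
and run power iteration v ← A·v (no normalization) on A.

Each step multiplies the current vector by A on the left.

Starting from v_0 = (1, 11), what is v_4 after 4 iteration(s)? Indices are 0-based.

v_4 = (12, 3)

v_0 = (1, 11).
v_1 = A·v_0 = (0, 10).
v_2 = A·v_1 = (10, 4).
v_3 = A·v_2 = (11, 3).
v_4 = A·v_3 = (12, 3).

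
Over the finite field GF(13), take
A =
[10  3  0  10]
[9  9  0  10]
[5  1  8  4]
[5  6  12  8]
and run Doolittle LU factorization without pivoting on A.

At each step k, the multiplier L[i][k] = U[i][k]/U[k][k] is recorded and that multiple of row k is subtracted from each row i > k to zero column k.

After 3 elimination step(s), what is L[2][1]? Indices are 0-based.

L[2][1] = 9

[col 0] pivot 10
  R1 -= 10*R0 → (0, 5, 0, 1)  (L[1][0] := 10)
  R2 -= 7*R0 → (0, 6, 8, 12)  (L[2][0] := 7)
  R3 -= 7*R0 → (0, 11, 12, 3)  (L[3][0] := 7)
[col 1] pivot 5
  R2 -= 9*R1 → (0, 0, 8, 3)  (L[2][1] := 9)
  R3 -= 10*R1 → (0, 0, 12, 6)  (L[3][1] := 10)
[col 2] pivot 8
  R3 -= 8*R2 → (0, 0, 0, 8)  (L[3][2] := 8)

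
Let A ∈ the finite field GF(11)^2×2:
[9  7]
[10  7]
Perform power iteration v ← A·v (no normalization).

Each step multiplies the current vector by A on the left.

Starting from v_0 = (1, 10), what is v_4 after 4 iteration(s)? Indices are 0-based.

v_0 = (1, 10).
v_1 = A·v_0 = (2, 3).
v_2 = A·v_1 = (6, 8).
v_3 = A·v_2 = (0, 6).
v_4 = A·v_3 = (9, 9).

v_4 = (9, 9)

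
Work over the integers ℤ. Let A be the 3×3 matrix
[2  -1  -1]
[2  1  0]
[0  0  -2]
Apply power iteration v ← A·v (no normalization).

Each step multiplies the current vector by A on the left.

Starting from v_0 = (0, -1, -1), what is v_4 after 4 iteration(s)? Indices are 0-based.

v_0 = (0, -1, -1).
v_1 = A·v_0 = (2, -1, 2).
v_2 = A·v_1 = (3, 3, -4).
v_3 = A·v_2 = (7, 9, 8).
v_4 = A·v_3 = (-3, 23, -16).

v_4 = (-3, 23, -16)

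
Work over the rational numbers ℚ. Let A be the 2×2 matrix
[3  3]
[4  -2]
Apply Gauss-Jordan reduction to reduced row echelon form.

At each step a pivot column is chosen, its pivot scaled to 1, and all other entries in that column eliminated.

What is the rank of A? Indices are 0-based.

pivot(0,0)=3: scale R0 → (1, 1)
  clear (1,0): R1 −= (4)R0 → (0, -6)
pivot(1,1)=-6: scale R1 → (0, 1)
  clear (0,1): R0 −= (1)R1 → (1, 0)

rank = 2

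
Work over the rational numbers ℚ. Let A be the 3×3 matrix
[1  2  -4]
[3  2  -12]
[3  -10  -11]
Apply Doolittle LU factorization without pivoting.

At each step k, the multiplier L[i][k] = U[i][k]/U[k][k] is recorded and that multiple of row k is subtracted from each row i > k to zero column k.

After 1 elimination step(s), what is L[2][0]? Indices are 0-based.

L[2][0] = 3

[col 0] pivot 1
  R1 -= 3*R0 → (0, -4, 0)  (L[1][0] := 3)
  R2 -= 3*R0 → (0, -16, 1)  (L[2][0] := 3)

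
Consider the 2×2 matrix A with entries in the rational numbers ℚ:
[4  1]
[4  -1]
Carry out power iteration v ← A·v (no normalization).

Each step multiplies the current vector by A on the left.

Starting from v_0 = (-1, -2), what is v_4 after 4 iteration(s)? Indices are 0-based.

v_4 = (-586, -422)

v_0 = (-1, -2).
v_1 = A·v_0 = (-6, -2).
v_2 = A·v_1 = (-26, -22).
v_3 = A·v_2 = (-126, -82).
v_4 = A·v_3 = (-586, -422).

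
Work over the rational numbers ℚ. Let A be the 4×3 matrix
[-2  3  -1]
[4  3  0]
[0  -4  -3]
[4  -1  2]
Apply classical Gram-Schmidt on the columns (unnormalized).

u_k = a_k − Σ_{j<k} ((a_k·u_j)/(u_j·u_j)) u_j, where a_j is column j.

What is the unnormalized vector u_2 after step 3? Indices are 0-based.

Step 1: u_0 = a_0 = (-2, 4, 0, 4).
Step 2: u_1 = a_1 − (1/18)·u_0 = (28/9, 25/9, -4, -11/9).
Step 3: u_2 = a_2 − (5/18)·u_0 − (29/157)·u_1 = (-160/157, -255/157, -355/157, 175/157).

u_2 = (-160/157, -255/157, -355/157, 175/157)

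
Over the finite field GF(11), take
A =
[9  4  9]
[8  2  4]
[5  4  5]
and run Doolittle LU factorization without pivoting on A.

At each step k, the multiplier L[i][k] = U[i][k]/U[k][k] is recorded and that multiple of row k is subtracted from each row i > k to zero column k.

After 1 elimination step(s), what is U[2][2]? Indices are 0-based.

Step 1: pivot at (0,0) is 9.
  row1 ← row1 − (7)·row0  ⇒  L[1][0]=7, U row1=(0, 7, 7)
  row2 ← row2 − (3)·row0  ⇒  L[2][0]=3, U row2=(0, 3, 0)

U[2][2] = 0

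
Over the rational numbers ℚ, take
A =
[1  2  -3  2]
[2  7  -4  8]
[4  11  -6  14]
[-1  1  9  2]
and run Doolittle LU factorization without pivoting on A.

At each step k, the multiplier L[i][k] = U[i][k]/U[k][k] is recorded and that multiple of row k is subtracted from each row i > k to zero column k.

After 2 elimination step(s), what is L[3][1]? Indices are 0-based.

Step 1: pivot at (0,0) is 1.
  row1 ← row1 − (2)·row0  ⇒  L[1][0]=2, U row1=(0, 3, 2, 4)
  row2 ← row2 − (4)·row0  ⇒  L[2][0]=4, U row2=(0, 3, 6, 6)
  row3 ← row3 − (-1)·row0  ⇒  L[3][0]=-1, U row3=(0, 3, 6, 4)
Step 2: pivot at (1,1) is 3.
  row2 ← row2 − (1)·row1  ⇒  L[2][1]=1, U row2=(0, 0, 4, 2)
  row3 ← row3 − (1)·row1  ⇒  L[3][1]=1, U row3=(0, 0, 4, 0)

L[3][1] = 1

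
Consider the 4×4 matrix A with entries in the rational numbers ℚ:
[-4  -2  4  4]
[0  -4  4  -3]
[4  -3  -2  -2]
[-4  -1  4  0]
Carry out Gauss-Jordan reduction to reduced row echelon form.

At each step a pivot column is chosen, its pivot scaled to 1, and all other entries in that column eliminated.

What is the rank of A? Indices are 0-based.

pivot(0,0)=-4: scale R0 → (1, 1/2, -1, -1)
  clear (2,0): R2 −= (4)R0 → (0, -5, 2, 2)
  clear (3,0): R3 −= (-4)R0 → (0, 1, 0, -4)
pivot(1,1)=-4: scale R1 → (0, 1, -1, 3/4)
  clear (0,1): R0 −= (1/2)R1 → (1, 0, -1/2, -11/8)
  clear (2,1): R2 −= (-5)R1 → (0, 0, -3, 23/4)
  clear (3,1): R3 −= (1)R1 → (0, 0, 1, -19/4)
pivot(2,2)=-3: scale R2 → (0, 0, 1, -23/12)
  clear (0,2): R0 −= (-1/2)R2 → (1, 0, 0, -7/3)
  clear (1,2): R1 −= (-1)R2 → (0, 1, 0, -7/6)
  clear (3,2): R3 −= (1)R2 → (0, 0, 0, -17/6)
pivot(3,3)=-17/6: scale R3 → (0, 0, 0, 1)
  clear (0,3): R0 −= (-7/3)R3 → (1, 0, 0, 0)
  clear (1,3): R1 −= (-7/6)R3 → (0, 1, 0, 0)
  clear (2,3): R2 −= (-23/12)R3 → (0, 0, 1, 0)

rank = 4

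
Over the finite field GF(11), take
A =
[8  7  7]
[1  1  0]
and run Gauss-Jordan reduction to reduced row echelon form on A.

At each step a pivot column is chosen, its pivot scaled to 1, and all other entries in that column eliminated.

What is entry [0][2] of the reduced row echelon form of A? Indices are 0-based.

M[0][2] = 7

pivot(0,0)=8: scale R0 → (1, 5, 5)
  clear (1,0): R1 −= (1)R0 → (0, 7, 6)
pivot(1,1)=7: scale R1 → (0, 1, 4)
  clear (0,1): R0 −= (5)R1 → (1, 0, 7)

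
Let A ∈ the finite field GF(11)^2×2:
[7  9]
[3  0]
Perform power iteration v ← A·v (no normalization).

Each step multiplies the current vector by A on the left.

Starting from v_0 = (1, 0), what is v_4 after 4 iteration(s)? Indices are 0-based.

v_0 = (1, 0).
v_1 = A·v_0 = (7, 3).
v_2 = A·v_1 = (10, 10).
v_3 = A·v_2 = (6, 8).
v_4 = A·v_3 = (4, 7).

v_4 = (4, 7)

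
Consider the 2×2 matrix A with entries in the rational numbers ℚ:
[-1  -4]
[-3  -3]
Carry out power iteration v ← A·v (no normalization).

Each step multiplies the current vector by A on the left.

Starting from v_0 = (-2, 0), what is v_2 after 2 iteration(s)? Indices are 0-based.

v_2 = (-26, -24)

v_0 = (-2, 0).
v_1 = A·v_0 = (2, 6).
v_2 = A·v_1 = (-26, -24).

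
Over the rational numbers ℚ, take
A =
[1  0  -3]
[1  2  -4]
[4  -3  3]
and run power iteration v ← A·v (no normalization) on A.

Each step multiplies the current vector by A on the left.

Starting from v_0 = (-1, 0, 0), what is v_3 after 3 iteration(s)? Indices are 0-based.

v_0 = (-1, 0, 0).
v_1 = A·v_0 = (-1, -1, -4).
v_2 = A·v_1 = (11, 13, -13).
v_3 = A·v_2 = (50, 89, -34).

v_3 = (50, 89, -34)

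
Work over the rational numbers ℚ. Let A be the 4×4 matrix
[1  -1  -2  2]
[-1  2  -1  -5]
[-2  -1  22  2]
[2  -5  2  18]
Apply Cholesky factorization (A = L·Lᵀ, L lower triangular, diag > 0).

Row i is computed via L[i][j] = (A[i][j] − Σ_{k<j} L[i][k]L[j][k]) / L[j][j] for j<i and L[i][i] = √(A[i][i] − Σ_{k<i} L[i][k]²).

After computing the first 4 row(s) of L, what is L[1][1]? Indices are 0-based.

Step 1: L[0][0] = √(1) = 1.
  L[1][0] = (-1) / L[0][0] = -1.
Step 2: L[1][1] = √(1) = 1.
  L[2][0] = (-2) / L[0][0] = -2.
  L[2][1] = (-3) / L[1][1] = -3.
Step 3: L[2][2] = √(9) = 3.
  L[3][0] = (2) / L[0][0] = 2.
  L[3][1] = (-3) / L[1][1] = -3.
  L[3][2] = (-3) / L[2][2] = -1.
Step 4: L[3][3] = √(4) = 2.

L[1][1] = 1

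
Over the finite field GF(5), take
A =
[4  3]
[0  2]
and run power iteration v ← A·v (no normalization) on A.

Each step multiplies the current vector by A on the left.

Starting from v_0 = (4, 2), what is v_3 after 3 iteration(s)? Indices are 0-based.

v_3 = (4, 1)

v_0 = (4, 2).
v_1 = A·v_0 = (2, 4).
v_2 = A·v_1 = (0, 3).
v_3 = A·v_2 = (4, 1).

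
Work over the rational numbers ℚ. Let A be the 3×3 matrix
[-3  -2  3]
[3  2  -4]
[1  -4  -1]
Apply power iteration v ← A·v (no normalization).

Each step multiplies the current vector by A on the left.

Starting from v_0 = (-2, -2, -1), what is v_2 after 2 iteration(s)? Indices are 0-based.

v_0 = (-2, -2, -1).
v_1 = A·v_0 = (7, -6, 7).
v_2 = A·v_1 = (12, -19, 24).

v_2 = (12, -19, 24)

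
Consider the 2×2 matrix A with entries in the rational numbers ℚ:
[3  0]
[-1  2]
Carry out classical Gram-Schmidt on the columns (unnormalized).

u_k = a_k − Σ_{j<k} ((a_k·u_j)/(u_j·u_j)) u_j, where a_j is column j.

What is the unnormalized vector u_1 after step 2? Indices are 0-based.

Step 1: u_0 = a_0 = (3, -1).
Step 2: u_1 = a_1 − (-1/5)·u_0 = (3/5, 9/5).

u_1 = (3/5, 9/5)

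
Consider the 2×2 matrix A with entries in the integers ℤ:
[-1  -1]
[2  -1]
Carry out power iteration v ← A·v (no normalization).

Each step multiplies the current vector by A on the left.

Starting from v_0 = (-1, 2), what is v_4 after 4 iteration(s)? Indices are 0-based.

v_0 = (-1, 2).
v_1 = A·v_0 = (-1, -4).
v_2 = A·v_1 = (5, 2).
v_3 = A·v_2 = (-7, 8).
v_4 = A·v_3 = (-1, -22).

v_4 = (-1, -22)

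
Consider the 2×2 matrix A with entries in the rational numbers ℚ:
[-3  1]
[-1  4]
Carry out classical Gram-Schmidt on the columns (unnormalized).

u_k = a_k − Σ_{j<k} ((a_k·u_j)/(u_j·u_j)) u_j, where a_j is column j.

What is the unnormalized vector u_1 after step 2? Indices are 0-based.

u_1 = (-11/10, 33/10)

Step 1: u_0 = a_0 = (-3, -1).
Step 2: u_1 = a_1 − (-7/10)·u_0 = (-11/10, 33/10).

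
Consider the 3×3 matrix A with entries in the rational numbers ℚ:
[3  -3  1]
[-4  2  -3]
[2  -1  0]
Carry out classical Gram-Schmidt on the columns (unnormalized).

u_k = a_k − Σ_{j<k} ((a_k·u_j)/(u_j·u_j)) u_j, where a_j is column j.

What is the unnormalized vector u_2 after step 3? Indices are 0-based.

u_2 = (0, -3/5, -6/5)

Step 1: u_0 = a_0 = (3, -4, 2).
Step 2: u_1 = a_1 − (-19/29)·u_0 = (-30/29, -18/29, 9/29).
Step 3: u_2 = a_2 − (15/29)·u_0 − (8/15)·u_1 = (0, -3/5, -6/5).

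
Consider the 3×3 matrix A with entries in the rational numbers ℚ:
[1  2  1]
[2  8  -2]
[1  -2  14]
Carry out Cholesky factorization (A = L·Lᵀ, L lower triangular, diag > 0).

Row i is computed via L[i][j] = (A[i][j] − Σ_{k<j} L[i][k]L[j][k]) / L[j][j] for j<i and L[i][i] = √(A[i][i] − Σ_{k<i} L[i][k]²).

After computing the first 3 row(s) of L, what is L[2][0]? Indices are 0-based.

Step 1: L[0][0] = √(1) = 1.
  L[1][0] = (2) / L[0][0] = 2.
Step 2: L[1][1] = √(4) = 2.
  L[2][0] = (1) / L[0][0] = 1.
  L[2][1] = (-4) / L[1][1] = -2.
Step 3: L[2][2] = √(9) = 3.

L[2][0] = 1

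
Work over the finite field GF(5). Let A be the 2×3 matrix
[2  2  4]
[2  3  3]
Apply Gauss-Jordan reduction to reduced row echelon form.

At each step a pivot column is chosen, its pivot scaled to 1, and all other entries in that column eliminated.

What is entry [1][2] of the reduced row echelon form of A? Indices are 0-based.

pivot(0,0)=2: scale R0 → (1, 1, 2)
  clear (1,0): R1 −= (2)R0 → (0, 1, 4)
pivot(1,1)=1: scale R1 → (0, 1, 4)
  clear (0,1): R0 −= (1)R1 → (1, 0, 3)

M[1][2] = 4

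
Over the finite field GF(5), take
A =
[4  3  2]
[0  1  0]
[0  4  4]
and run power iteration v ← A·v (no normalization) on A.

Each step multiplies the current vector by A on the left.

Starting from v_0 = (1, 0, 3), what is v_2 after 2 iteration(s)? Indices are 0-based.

v_2 = (4, 0, 3)

v_0 = (1, 0, 3).
v_1 = A·v_0 = (0, 0, 2).
v_2 = A·v_1 = (4, 0, 3).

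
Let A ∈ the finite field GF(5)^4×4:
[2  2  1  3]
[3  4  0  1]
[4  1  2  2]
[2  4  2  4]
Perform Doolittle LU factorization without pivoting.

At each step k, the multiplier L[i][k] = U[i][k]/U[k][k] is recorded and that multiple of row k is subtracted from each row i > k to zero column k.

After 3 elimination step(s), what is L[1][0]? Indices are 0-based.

L[1][0] = 4

[col 0] pivot 2
  R1 -= 4*R0 → (0, 1, 1, 4)  (L[1][0] := 4)
  R2 -= 2*R0 → (0, 2, 0, 1)  (L[2][0] := 2)
  R3 -= 1*R0 → (0, 2, 1, 1)  (L[3][0] := 1)
[col 1] pivot 1
  R2 -= 2*R1 → (0, 0, 3, 3)  (L[2][1] := 2)
  R3 -= 2*R1 → (0, 0, 4, 3)  (L[3][1] := 2)
[col 2] pivot 3
  R3 -= 3*R2 → (0, 0, 0, 4)  (L[3][2] := 3)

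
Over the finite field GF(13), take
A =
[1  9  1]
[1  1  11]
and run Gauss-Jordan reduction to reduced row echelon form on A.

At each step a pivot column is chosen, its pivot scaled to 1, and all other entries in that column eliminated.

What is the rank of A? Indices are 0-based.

rank = 2

[1] R0 /= 1  ⇒  (1, 9, 1)
     R1 -= 1·R0  ⇒  (0, 5, 10)
[2] R1 /= 5  ⇒  (0, 1, 2)
     R0 -= 9·R1  ⇒  (1, 0, 9)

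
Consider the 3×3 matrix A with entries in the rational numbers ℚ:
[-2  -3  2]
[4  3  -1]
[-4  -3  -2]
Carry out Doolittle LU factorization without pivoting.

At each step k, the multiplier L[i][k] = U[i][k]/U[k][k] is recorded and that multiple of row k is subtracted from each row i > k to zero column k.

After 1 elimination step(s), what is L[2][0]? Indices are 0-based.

Step 1: pivot at (0,0) is -2.
  row1 ← row1 − (-2)·row0  ⇒  L[1][0]=-2, U row1=(0, -3, 3)
  row2 ← row2 − (2)·row0  ⇒  L[2][0]=2, U row2=(0, 3, -6)

L[2][0] = 2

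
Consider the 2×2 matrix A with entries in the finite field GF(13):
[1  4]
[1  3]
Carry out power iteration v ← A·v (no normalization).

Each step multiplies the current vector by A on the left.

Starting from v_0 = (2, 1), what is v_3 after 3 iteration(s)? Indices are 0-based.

v_0 = (2, 1).
v_1 = A·v_0 = (6, 5).
v_2 = A·v_1 = (0, 8).
v_3 = A·v_2 = (6, 11).

v_3 = (6, 11)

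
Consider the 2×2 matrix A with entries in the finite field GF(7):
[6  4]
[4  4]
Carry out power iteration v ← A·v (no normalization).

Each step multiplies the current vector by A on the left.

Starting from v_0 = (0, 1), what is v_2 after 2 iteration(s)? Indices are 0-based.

v_0 = (0, 1).
v_1 = A·v_0 = (4, 4).
v_2 = A·v_1 = (5, 4).

v_2 = (5, 4)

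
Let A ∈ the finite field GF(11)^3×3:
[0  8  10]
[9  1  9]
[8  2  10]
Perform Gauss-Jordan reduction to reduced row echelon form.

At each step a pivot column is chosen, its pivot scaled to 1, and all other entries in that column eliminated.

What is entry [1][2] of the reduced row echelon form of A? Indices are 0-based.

M[1][2] = 4

step 1: exchange rows 0,1
step 1: normalize row 0 (÷9) = (1, 5, 1)
  row 2: subtract 8×row0 = (0, 6, 2)
step 2: normalize row 1 (÷8) = (0, 1, 4)
  row 0: subtract 5×row1 = (1, 0, 3)
  row 2: subtract 6×row1 = (0, 0, 0)
skip col 2 (zero from row 2)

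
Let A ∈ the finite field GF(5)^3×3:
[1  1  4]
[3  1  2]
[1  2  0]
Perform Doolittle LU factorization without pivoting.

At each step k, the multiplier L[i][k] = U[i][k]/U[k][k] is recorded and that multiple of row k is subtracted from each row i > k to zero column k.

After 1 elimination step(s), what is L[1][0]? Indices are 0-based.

k=0: U[0][0]=1
  eliminate (1,0): mult=3, new row 1: (0, 3, 0); set L[1][0]=3
  eliminate (2,0): mult=1, new row 2: (0, 1, 1); set L[2][0]=1

L[1][0] = 3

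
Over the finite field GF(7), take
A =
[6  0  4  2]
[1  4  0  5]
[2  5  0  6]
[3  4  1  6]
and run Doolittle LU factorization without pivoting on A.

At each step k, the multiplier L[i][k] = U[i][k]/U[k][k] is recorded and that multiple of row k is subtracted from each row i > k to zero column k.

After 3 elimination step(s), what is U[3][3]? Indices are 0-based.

k=0: U[0][0]=6
  eliminate (1,0): mult=6, new row 1: (0, 4, 4, 0); set L[1][0]=6
  eliminate (2,0): mult=5, new row 2: (0, 5, 1, 3); set L[2][0]=5
  eliminate (3,0): mult=4, new row 3: (0, 4, 6, 5); set L[3][0]=4
k=1: U[1][1]=4
  eliminate (2,1): mult=3, new row 2: (0, 0, 3, 3); set L[2][1]=3
  eliminate (3,1): mult=1, new row 3: (0, 0, 2, 5); set L[3][1]=1
k=2: U[2][2]=3
  eliminate (3,2): mult=3, new row 3: (0, 0, 0, 3); set L[3][2]=3

U[3][3] = 3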